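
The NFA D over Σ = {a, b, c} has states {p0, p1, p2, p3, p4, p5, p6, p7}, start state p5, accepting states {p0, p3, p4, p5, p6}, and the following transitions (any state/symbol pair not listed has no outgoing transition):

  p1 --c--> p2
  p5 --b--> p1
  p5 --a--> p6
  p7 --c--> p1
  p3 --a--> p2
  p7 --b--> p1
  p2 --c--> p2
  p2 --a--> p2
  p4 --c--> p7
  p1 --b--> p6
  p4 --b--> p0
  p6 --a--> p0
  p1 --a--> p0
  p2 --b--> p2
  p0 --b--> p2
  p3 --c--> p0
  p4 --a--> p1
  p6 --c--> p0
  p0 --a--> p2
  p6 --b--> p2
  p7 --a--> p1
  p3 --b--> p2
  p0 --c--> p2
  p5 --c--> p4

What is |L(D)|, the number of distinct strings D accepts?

The useful subgraph on states {p0, p1, p4, p5, p6, p7} is acyclic, so L(D) is finite; the longest accepting path visits 6 useful states, giving maximum string length 5.
Counting accepting paths from p5 by length: 1 of length 0, 2 of length 1, 5 of length 2, 4 of length 3, 8 of length 4, 6 of length 5. Total 26.

26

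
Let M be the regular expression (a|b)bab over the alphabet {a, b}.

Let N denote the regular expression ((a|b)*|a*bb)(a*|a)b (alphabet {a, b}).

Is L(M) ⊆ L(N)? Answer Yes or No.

Yes

Converting the expression M to a DFA (subset construction, then merging equivalent states) gives the minimal DFA with states {m0, m1, m2, m3, m4, m5}, start state m0, accepting states {m5} and transitions m0: a→m1, b→m1; m1: a→m2, b→m3; m2: a→m2, b→m2; m3: a→m4, b→m2; m4: a→m2, b→m5; m5: a→m2, b→m2.
Converting the expression N to a DFA (subset construction, then merging equivalent states) gives the minimal DFA with states {n0, n1}, start state n0, accepting states {n1} and transitions n0: a→n0, b→n1; n1: a→n0, b→n1.
Exploring the product automaton M × N from the start pair (m0, n0), following both machines on each input symbol, reaches 8 state pairs: (m0, n0), (m1, n0), (m1, n1), (m2, n0), (m3, n1), (m2, n1), (m4, n0), (m5, n1).
M accepts in {m5} and N accepts in {n1}. The reachable pairs whose M-component is accepting are (m5, n1); in each of them the N-component is accepting too, so the product for L(M) \ L(N) (M-component accepting, N-component rejecting) has no reachable accepting pair and the difference is empty.
Hence every string in L(M) is also in L(N).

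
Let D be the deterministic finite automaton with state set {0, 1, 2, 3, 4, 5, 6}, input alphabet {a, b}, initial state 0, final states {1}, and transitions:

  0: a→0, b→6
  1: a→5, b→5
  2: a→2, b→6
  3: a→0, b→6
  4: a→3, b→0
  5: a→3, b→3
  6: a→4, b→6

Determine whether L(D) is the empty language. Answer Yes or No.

The states reachable from the start state are {0, 3, 4, 6}.
None of the accepting states {1} is reachable, so no string is accepted and L(D) = ∅.

Yes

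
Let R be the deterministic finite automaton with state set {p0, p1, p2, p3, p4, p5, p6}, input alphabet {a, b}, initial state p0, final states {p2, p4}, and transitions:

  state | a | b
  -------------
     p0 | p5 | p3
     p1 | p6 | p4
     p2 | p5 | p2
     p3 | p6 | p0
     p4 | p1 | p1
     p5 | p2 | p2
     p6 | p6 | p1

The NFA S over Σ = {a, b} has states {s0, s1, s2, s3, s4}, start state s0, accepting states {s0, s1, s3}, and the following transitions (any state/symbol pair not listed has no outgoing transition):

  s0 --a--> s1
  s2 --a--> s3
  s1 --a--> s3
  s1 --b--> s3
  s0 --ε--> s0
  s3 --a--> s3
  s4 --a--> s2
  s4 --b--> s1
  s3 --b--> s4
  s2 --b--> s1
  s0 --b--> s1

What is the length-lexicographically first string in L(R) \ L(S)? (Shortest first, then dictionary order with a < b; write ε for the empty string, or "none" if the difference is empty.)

aab

The string aab is accepted by R but not by S.
No shorter string lies in the difference, and aab is the lexicographically first length-3 string in L(R) \ L(S).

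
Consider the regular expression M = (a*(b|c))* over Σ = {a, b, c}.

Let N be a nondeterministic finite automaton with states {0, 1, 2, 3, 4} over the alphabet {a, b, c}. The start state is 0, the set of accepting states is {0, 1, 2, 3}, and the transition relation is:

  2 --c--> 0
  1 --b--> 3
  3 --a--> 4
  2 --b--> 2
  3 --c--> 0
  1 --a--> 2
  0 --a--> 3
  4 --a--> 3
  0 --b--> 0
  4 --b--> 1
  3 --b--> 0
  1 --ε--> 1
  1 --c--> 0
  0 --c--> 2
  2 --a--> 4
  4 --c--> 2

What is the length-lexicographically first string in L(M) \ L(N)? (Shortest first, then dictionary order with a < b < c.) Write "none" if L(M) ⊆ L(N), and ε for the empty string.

none

Converting the expression M to a DFA (subset construction, then merging equivalent states) gives the minimal DFA with states {m0, m1}, start state m0, accepting states {m0} and transitions m0: a→m1, b→m0, c→m0; m1: a→m1, b→m0, c→m0.
Exploring the product automaton M × N from the start pair (m0, 0), following both machines on each input symbol, reaches 7 state pairs: (m0, 0), (m1, 3), (m0, 2), (m1, 4), (m0, 1), (m1, 2), (m0, 3).
M accepts in {m0} and N accepts in {0, 1, 2, 3}. The reachable pairs whose M-component is accepting are (m0, 0), (m0, 2), (m0, 1), (m0, 3); in each of them the N-component is accepting too, so the product for L(M) \ L(N) (M-component accepting, N-component rejecting) has no reachable accepting pair and the difference is empty.
So every string accepted by M is also accepted by N: L(M) \ L(N) = ∅ and there is no such string.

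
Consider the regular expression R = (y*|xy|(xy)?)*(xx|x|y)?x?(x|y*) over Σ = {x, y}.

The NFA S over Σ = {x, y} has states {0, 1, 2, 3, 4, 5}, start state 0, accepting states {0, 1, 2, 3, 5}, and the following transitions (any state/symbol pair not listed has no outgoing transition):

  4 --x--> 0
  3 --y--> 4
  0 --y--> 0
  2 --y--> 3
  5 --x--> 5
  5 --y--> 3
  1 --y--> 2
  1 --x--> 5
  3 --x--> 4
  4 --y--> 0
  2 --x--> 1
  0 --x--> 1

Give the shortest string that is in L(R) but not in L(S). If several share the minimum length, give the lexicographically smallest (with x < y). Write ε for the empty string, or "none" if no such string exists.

The string xxyy is accepted by R but not by S.
No shorter string lies in the difference, and xxyy is the lexicographically first length-4 string in L(R) \ L(S).

xxyy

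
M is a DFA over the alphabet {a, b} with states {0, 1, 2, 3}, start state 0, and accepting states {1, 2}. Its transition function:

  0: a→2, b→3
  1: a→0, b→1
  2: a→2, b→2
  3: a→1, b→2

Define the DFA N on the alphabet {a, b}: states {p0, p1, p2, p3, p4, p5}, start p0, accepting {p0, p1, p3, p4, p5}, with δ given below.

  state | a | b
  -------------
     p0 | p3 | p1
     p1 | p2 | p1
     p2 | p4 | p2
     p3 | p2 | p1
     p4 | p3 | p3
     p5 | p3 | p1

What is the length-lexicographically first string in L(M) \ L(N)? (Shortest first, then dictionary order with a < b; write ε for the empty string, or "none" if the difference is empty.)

The string aa is accepted by M but not by N.
No shorter string lies in the difference, and aa is the lexicographically first length-2 string in L(M) \ L(N).

aa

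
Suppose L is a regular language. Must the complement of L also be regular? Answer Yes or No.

Take a complete DFA for L and swap accepting and non-accepting states; the resulting DFA accepts exactly Σ* \ L.
So the regular languages are closed under complement.

Yes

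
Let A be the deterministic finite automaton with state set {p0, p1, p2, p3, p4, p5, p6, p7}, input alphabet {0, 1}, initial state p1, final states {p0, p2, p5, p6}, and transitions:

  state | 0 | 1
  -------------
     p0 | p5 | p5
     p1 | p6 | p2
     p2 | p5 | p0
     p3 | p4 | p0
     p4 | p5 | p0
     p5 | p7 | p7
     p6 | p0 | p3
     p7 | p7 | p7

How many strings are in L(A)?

The useful subgraph on states {p0, p1, p2, p3, p4, p5, p6} is acyclic, so L(A) is finite; the longest accepting path visits 6 useful states, giving maximum string length 5.
Counting accepting paths from p1 by length: 2 of length 1, 3 of length 2, 5 of length 3, 4 of length 4, 2 of length 5. Total 16.

16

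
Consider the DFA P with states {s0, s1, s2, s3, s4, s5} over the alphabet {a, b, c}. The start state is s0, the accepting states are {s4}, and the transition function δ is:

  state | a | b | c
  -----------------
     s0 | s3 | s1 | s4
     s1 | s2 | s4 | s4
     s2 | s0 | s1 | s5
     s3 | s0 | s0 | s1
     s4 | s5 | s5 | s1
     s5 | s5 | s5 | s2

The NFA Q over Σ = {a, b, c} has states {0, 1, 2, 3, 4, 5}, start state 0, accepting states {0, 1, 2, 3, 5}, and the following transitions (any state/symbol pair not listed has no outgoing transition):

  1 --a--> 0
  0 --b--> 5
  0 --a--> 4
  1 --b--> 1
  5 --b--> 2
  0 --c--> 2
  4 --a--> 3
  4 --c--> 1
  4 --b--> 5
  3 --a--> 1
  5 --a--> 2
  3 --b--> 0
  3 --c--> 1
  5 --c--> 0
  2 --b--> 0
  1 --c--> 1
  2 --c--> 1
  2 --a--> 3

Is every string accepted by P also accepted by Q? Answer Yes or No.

Exploring the product automaton P × Q from the start pair (s0, 0), following both machines on each input symbol, reaches 29 state pairs: (s0, 0), (s3, 4), (s1, 5), (s4, 2), (s0, 3), (s0, 5), (s1, 1), (s2, 2), (s4, 0), (s5, 3), (s5, 0), (s3, 1), (s1, 0), (s4, 1), (s3, 2), (s1, 2), (s2, 0), (s5, 1), (s5, 4), (s5, 5), (s2, 1), (s0, 1), (s2, 4), (s4, 5), (s2, 3), (s0, 4), (s5, 2), (s3, 0), (s3, 3).
P accepts in {s4} and Q accepts in {0, 1, 2, 3, 5}. The reachable pairs whose P-component is accepting are (s4, 2), (s4, 0), (s4, 1), (s4, 5); in each of them the Q-component is accepting too, so the product for L(P) \ L(Q) (P-component accepting, Q-component rejecting) has no reachable accepting pair and the difference is empty.
Hence every string in L(P) is also in L(Q).

Yes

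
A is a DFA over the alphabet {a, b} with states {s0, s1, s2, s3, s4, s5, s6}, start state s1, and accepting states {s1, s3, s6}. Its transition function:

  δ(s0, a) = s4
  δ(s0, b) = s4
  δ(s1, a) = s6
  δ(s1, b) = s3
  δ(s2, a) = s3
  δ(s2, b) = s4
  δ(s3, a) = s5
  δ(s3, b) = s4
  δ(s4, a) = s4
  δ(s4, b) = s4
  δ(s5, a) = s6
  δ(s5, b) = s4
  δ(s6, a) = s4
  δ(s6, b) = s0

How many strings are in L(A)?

The useful subgraph on states {s1, s3, s5, s6} is acyclic, so L(A) is finite; the longest accepting path visits 4 useful states, giving maximum string length 3.
Counting accepting paths from s1 by length: 1 of length 0, 2 of length 1, 1 of length 3. Total 4.

4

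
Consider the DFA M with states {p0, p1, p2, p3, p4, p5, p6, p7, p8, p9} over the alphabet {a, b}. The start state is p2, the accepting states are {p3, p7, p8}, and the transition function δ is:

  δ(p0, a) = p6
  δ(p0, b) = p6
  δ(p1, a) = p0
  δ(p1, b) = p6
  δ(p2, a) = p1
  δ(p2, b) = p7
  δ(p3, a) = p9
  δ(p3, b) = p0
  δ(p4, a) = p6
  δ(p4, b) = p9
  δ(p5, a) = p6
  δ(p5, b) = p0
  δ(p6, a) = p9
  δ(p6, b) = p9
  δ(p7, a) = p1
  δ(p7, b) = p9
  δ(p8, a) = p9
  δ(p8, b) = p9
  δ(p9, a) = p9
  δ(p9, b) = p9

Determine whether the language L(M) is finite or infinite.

finite

The useful states (reachable from p2 and able to reach an accepting state) are {p2, p7}.
Restricted to these states the transition graph has no cycle, so every accepting path has bounded length and L is finite.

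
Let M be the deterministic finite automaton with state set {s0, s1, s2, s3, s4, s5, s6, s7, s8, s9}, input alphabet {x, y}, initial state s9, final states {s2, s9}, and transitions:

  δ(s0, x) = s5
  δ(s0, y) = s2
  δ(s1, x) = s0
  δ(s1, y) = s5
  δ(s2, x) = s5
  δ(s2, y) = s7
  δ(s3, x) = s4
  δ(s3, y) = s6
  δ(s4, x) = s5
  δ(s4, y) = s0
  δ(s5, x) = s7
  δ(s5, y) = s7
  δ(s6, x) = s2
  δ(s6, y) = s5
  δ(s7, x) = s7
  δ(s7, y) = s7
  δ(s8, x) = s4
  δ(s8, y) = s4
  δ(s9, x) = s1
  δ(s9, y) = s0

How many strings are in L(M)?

3

The useful subgraph on states {s0, s1, s2, s9} is acyclic, so L(M) is finite; the longest accepting path visits 4 useful states, giving maximum string length 3.
Counting accepting paths from s9 by length: 1 of length 0, 1 of length 2, 1 of length 3. Total 3.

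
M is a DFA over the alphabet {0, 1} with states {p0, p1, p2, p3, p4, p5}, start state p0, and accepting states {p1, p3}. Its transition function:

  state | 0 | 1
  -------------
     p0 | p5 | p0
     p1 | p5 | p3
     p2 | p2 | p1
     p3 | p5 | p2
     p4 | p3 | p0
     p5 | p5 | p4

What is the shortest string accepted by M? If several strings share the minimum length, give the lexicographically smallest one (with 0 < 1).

A breadth-first search from p0 reaches an accepting state first via the path p0 → p5 → p4 → p3 on input 010.
No string of length < 3 is accepted (BFS exhausts all shorter strings without reaching an accepting state), and 010 is the lexicographically least accepting string of length 3.

010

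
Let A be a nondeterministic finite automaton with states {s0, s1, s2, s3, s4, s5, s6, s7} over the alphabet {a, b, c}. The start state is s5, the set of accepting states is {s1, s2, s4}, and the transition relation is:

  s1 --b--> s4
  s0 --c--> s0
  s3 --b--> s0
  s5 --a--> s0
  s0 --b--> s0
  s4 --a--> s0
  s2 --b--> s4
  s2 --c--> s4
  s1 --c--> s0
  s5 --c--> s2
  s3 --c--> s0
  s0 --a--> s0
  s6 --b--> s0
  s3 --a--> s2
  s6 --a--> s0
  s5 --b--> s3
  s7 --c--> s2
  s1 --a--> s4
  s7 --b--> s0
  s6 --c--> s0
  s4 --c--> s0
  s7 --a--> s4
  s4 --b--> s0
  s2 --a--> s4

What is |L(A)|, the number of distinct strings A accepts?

The useful subgraph on states {s2, s3, s4, s5} is acyclic, so L(A) is finite; the longest accepting path visits 4 useful states, giving maximum string length 3.
Counting accepting paths from s5 by length: 1 of length 1, 4 of length 2, 3 of length 3. Total 8.

8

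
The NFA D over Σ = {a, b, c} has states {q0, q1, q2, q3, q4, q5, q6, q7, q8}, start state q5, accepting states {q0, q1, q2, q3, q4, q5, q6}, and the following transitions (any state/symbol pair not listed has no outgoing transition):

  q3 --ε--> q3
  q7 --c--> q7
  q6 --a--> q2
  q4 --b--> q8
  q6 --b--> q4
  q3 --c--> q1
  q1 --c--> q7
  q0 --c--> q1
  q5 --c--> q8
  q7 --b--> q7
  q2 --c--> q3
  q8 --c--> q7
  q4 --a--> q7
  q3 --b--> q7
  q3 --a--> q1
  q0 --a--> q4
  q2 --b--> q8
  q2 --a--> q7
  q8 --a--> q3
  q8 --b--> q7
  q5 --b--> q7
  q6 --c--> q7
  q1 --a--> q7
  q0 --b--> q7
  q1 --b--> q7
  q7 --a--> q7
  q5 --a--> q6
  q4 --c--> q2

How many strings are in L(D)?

23

The useful subgraph on states {q1, q2, q3, q4, q5, q6, q8} is acyclic, so L(D) is finite; the longest accepting path visits 7 useful states, giving maximum string length 6.
Counting accepting paths from q5 by length: 1 of length 0, 1 of length 1, 3 of length 2, 4 of length 3, 5 of length 4, 7 of length 5, 2 of length 6. Total 23.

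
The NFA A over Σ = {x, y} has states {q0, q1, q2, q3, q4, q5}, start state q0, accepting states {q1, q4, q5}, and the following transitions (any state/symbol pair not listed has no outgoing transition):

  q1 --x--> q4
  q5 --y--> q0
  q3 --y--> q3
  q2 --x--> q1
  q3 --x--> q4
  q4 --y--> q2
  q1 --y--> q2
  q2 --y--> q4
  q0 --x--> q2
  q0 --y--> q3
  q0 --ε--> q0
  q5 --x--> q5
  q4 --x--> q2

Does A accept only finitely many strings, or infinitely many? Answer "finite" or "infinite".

infinite

State q2 is reachable from the start and can reach an accepting state, and it lies on the cycle q2 → q1 → q2.
Traversing that cycle any number of times yields accepted strings of unbounded length, so the language is infinite.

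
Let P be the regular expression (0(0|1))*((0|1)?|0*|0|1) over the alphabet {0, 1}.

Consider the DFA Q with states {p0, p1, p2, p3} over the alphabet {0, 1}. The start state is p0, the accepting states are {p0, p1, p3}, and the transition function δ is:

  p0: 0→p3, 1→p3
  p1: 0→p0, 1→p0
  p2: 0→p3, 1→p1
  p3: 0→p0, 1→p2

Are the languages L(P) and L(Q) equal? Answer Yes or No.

No

The string 01 is accepted by P but rejected by Q.
So L(P) ≠ L(Q).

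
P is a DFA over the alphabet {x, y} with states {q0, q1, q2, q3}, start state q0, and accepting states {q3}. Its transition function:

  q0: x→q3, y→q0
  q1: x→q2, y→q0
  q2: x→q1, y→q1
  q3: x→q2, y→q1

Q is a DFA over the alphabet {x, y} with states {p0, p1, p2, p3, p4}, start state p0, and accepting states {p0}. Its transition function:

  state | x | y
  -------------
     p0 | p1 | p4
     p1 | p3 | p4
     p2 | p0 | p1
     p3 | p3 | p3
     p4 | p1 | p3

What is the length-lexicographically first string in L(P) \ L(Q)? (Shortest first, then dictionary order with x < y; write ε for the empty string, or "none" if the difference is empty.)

The string x is accepted by P but not by Q.
No shorter string lies in the difference, and x is the lexicographically first length-1 string in L(P) \ L(Q).

x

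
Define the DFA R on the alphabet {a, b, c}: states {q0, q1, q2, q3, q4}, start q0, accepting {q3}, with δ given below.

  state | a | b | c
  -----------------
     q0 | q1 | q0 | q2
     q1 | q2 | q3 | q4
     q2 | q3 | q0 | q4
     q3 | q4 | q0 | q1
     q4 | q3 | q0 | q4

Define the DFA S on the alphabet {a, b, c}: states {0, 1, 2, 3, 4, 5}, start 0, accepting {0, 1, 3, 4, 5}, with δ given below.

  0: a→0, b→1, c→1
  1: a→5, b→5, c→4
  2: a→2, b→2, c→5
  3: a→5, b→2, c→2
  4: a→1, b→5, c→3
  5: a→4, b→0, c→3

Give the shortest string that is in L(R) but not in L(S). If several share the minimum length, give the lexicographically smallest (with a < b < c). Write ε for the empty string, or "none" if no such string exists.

cacb

The string cacb is accepted by R but not by S.
No shorter string lies in the difference, and cacb is the lexicographically first length-4 string in L(R) \ L(S).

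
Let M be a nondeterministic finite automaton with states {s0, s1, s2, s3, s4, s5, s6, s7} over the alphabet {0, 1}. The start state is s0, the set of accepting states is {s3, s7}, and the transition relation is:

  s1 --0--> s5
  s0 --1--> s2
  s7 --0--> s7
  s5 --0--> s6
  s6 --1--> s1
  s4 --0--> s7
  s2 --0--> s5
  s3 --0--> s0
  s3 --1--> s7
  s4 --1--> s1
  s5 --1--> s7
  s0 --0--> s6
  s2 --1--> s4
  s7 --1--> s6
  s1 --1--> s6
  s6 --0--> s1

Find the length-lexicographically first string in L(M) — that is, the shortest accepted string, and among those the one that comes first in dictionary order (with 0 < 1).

101

A breadth-first search from s0 reaches an accepting state first via the path s0 → s2 → s5 → s7 on input 101.
No string of length < 3 is accepted (BFS exhausts all shorter strings without reaching an accepting state), and 101 is the lexicographically least accepting string of length 3.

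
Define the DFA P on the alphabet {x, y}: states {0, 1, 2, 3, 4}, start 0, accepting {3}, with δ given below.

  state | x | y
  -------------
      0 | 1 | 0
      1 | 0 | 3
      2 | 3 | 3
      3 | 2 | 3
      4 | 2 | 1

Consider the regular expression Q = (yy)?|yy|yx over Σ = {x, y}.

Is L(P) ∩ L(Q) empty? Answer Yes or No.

Converting the expression Q to a DFA (subset construction, then merging equivalent states) gives the minimal DFA with states {q0, q1, q2, q3}, start state q0, accepting states {q0, q3} and transitions q0: x→q1, y→q2; q1: x→q1, y→q1; q2: x→q3, y→q3; q3: x→q1, y→q1.
Exploring the product automaton P × Q from the start pair (0, q0), following both machines on each input symbol, reaches 8 state pairs: (0, q0), (1, q1), (0, q2), (0, q1), (3, q1), (1, q3), (0, q3), (2, q1).
P accepts in {3} and Q accepts in {q0, q3}; no reachable pair has both components accepting, so no string drives both machines to acceptance simultaneously and L(P) ∩ L(Q) = ∅.
So no string is accepted by both, and the intersection is empty.

Yes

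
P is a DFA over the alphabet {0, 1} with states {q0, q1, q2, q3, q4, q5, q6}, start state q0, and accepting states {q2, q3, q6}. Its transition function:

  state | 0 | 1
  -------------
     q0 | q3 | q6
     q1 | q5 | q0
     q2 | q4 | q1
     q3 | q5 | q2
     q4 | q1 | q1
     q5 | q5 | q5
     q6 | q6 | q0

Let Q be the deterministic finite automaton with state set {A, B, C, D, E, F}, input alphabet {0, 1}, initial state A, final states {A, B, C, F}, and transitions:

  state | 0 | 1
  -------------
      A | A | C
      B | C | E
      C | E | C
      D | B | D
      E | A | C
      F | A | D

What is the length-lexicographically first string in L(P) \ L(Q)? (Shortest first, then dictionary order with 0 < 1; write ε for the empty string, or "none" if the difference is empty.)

The string 10 is accepted by P but not by Q.
No shorter string lies in the difference, and 10 is the lexicographically first length-2 string in L(P) \ L(Q).

10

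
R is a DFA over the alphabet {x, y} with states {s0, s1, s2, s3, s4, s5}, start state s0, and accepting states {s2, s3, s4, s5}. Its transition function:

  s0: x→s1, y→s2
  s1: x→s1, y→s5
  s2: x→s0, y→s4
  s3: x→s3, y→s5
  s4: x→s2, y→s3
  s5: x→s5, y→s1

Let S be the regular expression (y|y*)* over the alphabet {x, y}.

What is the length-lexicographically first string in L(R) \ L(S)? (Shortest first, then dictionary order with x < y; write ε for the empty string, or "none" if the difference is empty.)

The string xy is accepted by R but not by S.
No shorter string lies in the difference, and xy is the lexicographically first length-2 string in L(R) \ L(S).

xy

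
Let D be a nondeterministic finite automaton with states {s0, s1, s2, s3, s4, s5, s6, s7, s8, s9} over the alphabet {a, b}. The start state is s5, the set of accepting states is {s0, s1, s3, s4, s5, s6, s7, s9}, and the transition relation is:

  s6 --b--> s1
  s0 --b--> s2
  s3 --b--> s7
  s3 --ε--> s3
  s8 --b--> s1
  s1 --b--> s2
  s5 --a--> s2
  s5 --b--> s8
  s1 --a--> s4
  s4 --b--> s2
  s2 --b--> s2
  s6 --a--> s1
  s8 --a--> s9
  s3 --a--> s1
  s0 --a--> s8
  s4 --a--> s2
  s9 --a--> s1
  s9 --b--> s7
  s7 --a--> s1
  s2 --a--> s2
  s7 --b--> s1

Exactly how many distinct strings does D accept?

11

The useful subgraph on states {s1, s4, s5, s7, s8, s9} is acyclic, so L(D) is finite; the longest accepting path visits 6 useful states, giving maximum string length 5.
Counting accepting paths from s5 by length: 1 of length 0, 2 of length 2, 3 of length 3, 3 of length 4, 2 of length 5. Total 11.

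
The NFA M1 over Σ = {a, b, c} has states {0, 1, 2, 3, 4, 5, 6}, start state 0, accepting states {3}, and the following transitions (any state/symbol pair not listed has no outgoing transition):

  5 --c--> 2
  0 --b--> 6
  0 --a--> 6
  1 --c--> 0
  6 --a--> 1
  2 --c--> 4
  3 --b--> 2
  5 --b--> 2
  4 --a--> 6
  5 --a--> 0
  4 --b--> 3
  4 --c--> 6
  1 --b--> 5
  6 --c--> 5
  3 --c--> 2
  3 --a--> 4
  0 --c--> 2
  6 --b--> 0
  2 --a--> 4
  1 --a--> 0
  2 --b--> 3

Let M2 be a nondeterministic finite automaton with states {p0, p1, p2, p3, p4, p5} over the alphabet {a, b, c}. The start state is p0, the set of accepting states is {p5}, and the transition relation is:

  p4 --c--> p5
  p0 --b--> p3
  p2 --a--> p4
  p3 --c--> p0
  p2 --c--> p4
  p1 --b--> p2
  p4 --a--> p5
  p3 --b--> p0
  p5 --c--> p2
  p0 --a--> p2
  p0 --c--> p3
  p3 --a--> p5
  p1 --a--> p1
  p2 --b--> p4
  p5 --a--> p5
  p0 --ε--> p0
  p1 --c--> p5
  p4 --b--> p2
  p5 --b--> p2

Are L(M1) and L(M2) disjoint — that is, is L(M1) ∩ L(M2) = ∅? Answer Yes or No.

Exploring the product automaton M1 × M2 from the start pair (0, p0), following both machines on each input symbol, reaches 32 state pairs: (0, p0), (6, p2), (6, p3), (2, p3), (1, p4), (0, p4), (5, p4), (1, p5), (5, p0), (4, p5), (3, p0), (4, p0), (0, p5), (5, p2), (6, p5), (2, p5), (2, p2), (0, p2), (3, p2), (4, p2), (3, p3), (2, p4), (4, p4), (3, p4), (6, p4), (2, p0), (5, p5), (4, p3), (6, p0), (1, p2), (0, p3), (5, p3).
M1 accepts in {3} and M2 accepts in {p5}; no reachable pair has both components accepting, so no string drives both machines to acceptance simultaneously and L(M1) ∩ L(M2) = ∅.
So no string is accepted by both, and the intersection is empty.

Yes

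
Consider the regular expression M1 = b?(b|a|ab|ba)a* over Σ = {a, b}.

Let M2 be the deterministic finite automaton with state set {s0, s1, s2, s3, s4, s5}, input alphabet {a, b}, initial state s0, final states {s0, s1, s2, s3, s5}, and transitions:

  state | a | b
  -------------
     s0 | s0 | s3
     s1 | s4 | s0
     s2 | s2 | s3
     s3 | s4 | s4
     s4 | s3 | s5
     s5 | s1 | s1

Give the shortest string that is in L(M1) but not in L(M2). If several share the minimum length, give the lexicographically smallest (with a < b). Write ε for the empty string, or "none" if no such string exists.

ba

The string ba is accepted by M1 but not by M2.
No shorter string lies in the difference, and ba is the lexicographically first length-2 string in L(M1) \ L(M2).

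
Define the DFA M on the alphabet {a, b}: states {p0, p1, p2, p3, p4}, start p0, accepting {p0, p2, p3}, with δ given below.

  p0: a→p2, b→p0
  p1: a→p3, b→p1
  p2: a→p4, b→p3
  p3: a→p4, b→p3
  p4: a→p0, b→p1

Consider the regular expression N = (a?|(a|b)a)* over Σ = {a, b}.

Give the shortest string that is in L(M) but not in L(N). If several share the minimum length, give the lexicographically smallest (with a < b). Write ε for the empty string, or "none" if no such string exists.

The string b is accepted by M but not by N.
No shorter string lies in the difference, and b is the lexicographically first length-1 string in L(M) \ L(N).

b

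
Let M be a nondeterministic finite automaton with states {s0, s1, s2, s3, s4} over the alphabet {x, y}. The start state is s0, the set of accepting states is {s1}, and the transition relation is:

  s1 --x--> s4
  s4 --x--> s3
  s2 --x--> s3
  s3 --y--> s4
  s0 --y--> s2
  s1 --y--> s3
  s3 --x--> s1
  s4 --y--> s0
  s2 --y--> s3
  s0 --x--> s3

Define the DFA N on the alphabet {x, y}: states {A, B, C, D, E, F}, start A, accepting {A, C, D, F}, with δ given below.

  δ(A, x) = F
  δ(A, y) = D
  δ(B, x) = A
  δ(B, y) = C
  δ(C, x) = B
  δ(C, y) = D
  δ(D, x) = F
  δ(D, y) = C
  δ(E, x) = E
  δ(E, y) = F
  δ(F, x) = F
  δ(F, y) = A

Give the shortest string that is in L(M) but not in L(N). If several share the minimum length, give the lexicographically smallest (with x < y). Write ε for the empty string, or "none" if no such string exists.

yyx

The string yyx is accepted by M but not by N.
No shorter string lies in the difference, and yyx is the lexicographically first length-3 string in L(M) \ L(N).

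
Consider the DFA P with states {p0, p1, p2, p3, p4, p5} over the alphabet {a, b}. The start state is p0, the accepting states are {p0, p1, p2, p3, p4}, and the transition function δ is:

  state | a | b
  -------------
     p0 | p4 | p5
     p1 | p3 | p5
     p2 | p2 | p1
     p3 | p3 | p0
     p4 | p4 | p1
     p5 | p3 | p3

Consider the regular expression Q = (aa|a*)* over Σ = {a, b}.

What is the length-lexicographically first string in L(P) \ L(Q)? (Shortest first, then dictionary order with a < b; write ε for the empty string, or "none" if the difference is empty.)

ab

The string ab is accepted by P but not by Q.
No shorter string lies in the difference, and ab is the lexicographically first length-2 string in L(P) \ L(Q).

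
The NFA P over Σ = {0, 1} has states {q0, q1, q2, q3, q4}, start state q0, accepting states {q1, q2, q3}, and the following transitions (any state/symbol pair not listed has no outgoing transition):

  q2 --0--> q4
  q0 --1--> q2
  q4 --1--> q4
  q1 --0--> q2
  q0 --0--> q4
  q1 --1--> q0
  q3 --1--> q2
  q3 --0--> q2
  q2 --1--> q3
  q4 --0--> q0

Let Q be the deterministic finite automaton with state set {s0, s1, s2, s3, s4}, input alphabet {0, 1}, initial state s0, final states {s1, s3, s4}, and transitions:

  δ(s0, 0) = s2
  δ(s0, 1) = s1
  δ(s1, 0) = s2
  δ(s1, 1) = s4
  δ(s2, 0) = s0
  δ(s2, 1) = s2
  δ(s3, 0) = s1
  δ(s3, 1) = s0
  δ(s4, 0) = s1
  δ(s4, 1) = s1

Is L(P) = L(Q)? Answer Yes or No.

Exploring the product automaton P × Q from the start pair (q0, s0), following both machines on each input symbol, reaches 4 state pairs: (q0, s0), (q4, s2), (q2, s1), (q3, s4).
P accepts in {q1, q2, q3} and Q accepts in {s1, s3, s4}. In every reachable pair the two components are either both accepting — (q2, s1), (q3, s4) — or both non-accepting, so no string is accepted by exactly one of the machines: L(P) \ L(Q) and L(Q) \ L(P) are both empty.
Hence every string is accepted by P iff it is accepted by Q, and the two languages coincide.

Yes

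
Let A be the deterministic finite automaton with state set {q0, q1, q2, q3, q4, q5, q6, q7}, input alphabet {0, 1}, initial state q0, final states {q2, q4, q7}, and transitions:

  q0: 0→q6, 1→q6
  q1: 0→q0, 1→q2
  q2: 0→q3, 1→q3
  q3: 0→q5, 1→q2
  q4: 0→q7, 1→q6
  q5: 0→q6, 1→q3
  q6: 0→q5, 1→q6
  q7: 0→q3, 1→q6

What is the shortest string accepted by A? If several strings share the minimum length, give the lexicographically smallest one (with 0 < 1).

A breadth-first search from q0 reaches an accepting state first via the path q0 → q6 → q5 → q3 → q2 on input 0011.
No string of length < 4 is accepted (BFS exhausts all shorter strings without reaching an accepting state), and 0011 is the lexicographically least accepting string of length 4.

0011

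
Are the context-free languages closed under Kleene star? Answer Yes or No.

If S₁ is the start symbol of a grammar for L, the grammar with new start symbol S and productions S → S₁S | ε generates L*.
So the context-free languages are closed under Kleene star.

Yes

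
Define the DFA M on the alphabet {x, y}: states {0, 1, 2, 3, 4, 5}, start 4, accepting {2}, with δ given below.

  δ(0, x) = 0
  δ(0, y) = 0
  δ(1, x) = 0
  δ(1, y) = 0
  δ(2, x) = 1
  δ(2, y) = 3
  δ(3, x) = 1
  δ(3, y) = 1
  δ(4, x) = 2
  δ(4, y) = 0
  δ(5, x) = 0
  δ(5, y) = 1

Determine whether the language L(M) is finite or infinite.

finite

The useful states (reachable from 4 and able to reach an accepting state) are {2, 4}.
Restricted to these states the transition graph has no cycle, so every accepting path has bounded length and L is finite.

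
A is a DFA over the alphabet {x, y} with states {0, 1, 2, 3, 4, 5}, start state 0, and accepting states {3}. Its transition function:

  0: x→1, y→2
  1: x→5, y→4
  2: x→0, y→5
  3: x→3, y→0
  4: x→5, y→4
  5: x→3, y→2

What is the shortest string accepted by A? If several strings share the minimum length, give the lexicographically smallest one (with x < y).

xxx

A breadth-first search from 0 reaches an accepting state first via the path 0 → 1 → 5 → 3 on input xxx.
No string of length < 3 is accepted (BFS exhausts all shorter strings without reaching an accepting state), and xxx is the lexicographically least accepting string of length 3.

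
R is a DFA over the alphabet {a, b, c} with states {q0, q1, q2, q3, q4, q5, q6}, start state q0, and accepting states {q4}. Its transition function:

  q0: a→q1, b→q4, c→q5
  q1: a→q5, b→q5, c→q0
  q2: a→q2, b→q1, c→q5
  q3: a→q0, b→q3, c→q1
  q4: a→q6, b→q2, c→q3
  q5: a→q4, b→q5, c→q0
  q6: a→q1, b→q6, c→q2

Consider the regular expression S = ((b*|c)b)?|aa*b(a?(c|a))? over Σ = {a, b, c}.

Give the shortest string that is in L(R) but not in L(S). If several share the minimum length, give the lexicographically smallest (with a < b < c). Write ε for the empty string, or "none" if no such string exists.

ca

The string ca is accepted by R but not by S.
No shorter string lies in the difference, and ca is the lexicographically first length-2 string in L(R) \ L(S).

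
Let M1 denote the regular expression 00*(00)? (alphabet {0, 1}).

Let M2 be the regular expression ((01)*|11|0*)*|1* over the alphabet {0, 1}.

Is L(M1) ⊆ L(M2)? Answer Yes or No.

Converting the expression M1 to a DFA (subset construction, then merging equivalent states) gives the minimal DFA with states {r0, r1, r2}, start state r0, accepting states {r1} and transitions r0: 0→r1, 1→r2; r1: 0→r1, 1→r2; r2: 0→r2, 1→r2.
Converting the expression M2 to a DFA (subset construction, then merging equivalent states) gives the minimal DFA with states {t0, t1, t2, t3}, start state t0, accepting states {t0, t1, t2} and transitions t0: 0→t1, 1→t2; t1: 0→t1, 1→t1; t2: 0→t3, 1→t0; t3: 0→t3, 1→t3.
Exploring the product automaton M1 × M2 from the start pair (r0, t0), following both machines on each input symbol, reaches 6 state pairs: (r0, t0), (r1, t1), (r2, t2), (r2, t1), (r2, t3), (r2, t0).
M1 accepts in {r1} and M2 accepts in {t0, t1, t2}. The reachable pairs whose M1-component is accepting are (r1, t1); in each of them the M2-component is accepting too, so the product for L(M1) \ L(M2) (M1-component accepting, M2-component rejecting) has no reachable accepting pair and the difference is empty.
Hence every string in L(M1) is also in L(M2).

Yes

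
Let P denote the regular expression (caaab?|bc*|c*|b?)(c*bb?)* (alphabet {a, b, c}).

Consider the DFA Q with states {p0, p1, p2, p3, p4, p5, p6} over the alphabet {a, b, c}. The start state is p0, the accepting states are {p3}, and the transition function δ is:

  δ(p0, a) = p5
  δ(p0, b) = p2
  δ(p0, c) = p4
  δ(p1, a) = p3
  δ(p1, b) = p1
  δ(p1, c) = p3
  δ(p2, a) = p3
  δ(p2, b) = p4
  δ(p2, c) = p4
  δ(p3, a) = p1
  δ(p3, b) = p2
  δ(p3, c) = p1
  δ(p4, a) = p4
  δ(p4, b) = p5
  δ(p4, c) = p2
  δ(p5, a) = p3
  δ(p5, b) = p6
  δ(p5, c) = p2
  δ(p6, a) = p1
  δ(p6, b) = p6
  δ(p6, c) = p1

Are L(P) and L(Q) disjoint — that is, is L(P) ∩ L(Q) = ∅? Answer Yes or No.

Yes

Converting the expression P to a DFA (subset construction, then merging equivalent states) gives the minimal DFA with states {r0, r1, r2, r3, r4, r5, r6, r7}, start state r0, accepting states {r0, r2, r3, r4} and transitions r0: a→r1, b→r2, c→r3; r1: a→r1, b→r1, c→r1; r2: a→r1, b→r4, c→r2; r3: a→r5, b→r4, c→r2; r4: a→r1, b→r4, c→r6; r5: a→r7, b→r1, c→r1; r6: a→r1, b→r4, c→r6; r7: a→r4, b→r1, c→r1.
Exploring the product automaton P × Q from the start pair (r0, p0), following both machines on each input symbol, reaches 21 state pairs: (r0, p0), (r1, p5), (r2, p2), (r3, p4), (r1, p3), (r1, p6), (r1, p2), (r4, p4), (r2, p4), (r5, p4), (r4, p5), (r1, p1), (r1, p4), (r6, p2), (r7, p4), (r4, p6), (r6, p4), (r6, p1), (r4, p1), (r6, p3), (r4, p2).
P accepts in {r0, r2, r3, r4} and Q accepts in {p3}; no reachable pair has both components accepting, so no string drives both machines to acceptance simultaneously and L(P) ∩ L(Q) = ∅.
So no string is accepted by both, and the intersection is empty.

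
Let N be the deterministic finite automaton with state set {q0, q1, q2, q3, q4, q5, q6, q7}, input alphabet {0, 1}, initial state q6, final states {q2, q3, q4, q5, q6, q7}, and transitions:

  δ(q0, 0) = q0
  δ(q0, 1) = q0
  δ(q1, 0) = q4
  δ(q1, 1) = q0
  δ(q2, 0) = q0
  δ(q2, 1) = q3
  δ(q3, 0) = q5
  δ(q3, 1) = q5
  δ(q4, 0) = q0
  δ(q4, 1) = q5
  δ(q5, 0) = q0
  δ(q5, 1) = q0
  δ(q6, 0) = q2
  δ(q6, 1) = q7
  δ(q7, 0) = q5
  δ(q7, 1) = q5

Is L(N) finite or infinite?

The useful states (reachable from q6 and able to reach an accepting state) are {q2, q3, q5, q6, q7}.
Restricted to these states the transition graph has no cycle, so every accepting path has bounded length and L is finite.

finite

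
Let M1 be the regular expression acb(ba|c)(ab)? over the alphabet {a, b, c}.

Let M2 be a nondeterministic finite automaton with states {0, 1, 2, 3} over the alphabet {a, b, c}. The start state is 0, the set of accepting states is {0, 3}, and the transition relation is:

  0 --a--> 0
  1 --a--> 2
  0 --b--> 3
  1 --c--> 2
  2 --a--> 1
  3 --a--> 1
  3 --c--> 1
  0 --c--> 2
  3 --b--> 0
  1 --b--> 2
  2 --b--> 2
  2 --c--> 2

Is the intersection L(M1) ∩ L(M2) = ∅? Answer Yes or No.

Converting the expression M1 to a DFA (subset construction, then merging equivalent states) gives the minimal DFA with states {r0, r1, r2, r3, r4, r5, r6, r7, r8}, start state r0, accepting states {r6, r8} and transitions r0: a→r1, b→r2, c→r2; r1: a→r2, b→r2, c→r3; r2: a→r2, b→r2, c→r2; r3: a→r2, b→r4, c→r2; r4: a→r2, b→r5, c→r6; r5: a→r6, b→r2, c→r2; r6: a→r7, b→r2, c→r2; r7: a→r2, b→r8, c→r2; r8: a→r2, b→r2, c→r2.
Exploring the product automaton M1 × M2 from the start pair (r0, 0), following both machines on each input symbol, reaches 14 state pairs: (r0, 0), (r1, 0), (r2, 3), (r2, 2), (r2, 0), (r3, 2), (r2, 1), (r4, 2), (r5, 2), (r6, 2), (r6, 1), (r7, 1), (r7, 2), (r8, 2).
M1 accepts in {r6, r8} and M2 accepts in {0, 3}; no reachable pair has both components accepting, so no string drives both machines to acceptance simultaneously and L(M1) ∩ L(M2) = ∅.
So no string is accepted by both, and the intersection is empty.

Yes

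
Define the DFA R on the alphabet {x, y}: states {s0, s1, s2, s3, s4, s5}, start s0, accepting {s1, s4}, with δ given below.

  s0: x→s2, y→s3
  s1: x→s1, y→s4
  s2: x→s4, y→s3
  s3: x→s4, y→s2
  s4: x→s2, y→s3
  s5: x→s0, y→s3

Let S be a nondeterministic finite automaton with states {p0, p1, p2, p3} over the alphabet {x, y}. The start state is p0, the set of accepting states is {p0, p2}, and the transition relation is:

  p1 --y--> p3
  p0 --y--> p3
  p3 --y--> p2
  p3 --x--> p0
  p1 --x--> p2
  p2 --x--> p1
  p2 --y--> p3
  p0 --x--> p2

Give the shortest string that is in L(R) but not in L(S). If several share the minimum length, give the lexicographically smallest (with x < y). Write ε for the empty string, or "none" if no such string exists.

xx

The string xx is accepted by R but not by S.
No shorter string lies in the difference, and xx is the lexicographically first length-2 string in L(R) \ L(S).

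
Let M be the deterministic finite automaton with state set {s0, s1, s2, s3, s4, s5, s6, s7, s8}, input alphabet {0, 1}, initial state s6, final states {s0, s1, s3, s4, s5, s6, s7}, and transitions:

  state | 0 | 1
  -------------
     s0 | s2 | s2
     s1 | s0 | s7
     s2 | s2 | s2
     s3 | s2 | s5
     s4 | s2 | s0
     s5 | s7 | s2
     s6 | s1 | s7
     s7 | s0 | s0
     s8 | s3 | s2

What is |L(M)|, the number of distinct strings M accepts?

9

The useful subgraph on states {s0, s1, s6, s7} is acyclic, so L(M) is finite; the longest accepting path visits 4 useful states, giving maximum string length 3.
Counting accepting paths from s6 by length: 1 of length 0, 2 of length 1, 4 of length 2, 2 of length 3. Total 9.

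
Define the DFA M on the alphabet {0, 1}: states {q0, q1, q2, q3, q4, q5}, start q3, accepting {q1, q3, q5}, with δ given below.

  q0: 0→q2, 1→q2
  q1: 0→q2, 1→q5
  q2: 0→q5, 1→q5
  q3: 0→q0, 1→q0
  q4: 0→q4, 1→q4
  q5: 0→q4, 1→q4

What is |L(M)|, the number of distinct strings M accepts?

The useful subgraph on states {q0, q2, q3, q5} is acyclic, so L(M) is finite; the longest accepting path visits 4 useful states, giving maximum string length 3.
Counting accepting paths from q3 by length: 1 of length 0, 8 of length 3. Total 9.

9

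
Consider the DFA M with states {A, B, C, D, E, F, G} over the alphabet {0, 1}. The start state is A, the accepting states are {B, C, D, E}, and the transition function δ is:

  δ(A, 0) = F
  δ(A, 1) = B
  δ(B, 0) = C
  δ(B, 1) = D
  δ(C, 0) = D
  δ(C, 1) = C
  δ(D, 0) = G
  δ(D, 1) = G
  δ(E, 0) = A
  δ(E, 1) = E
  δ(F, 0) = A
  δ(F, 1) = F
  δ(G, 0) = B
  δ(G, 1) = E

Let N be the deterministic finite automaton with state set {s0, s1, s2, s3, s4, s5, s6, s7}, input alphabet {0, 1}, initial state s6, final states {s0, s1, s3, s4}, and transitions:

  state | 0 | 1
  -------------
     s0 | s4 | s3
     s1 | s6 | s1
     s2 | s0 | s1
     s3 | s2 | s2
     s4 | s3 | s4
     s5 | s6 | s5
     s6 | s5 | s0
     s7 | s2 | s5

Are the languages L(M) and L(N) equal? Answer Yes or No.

Yes

Exploring the product automaton M × N from the start pair (A, s6), following both machines on each input symbol, reaches 7 state pairs: (A, s6), (F, s5), (B, s0), (C, s4), (D, s3), (G, s2), (E, s1).
M accepts in {B, C, D, E} and N accepts in {s0, s1, s3, s4}. In every reachable pair the two components are either both accepting — (B, s0), (C, s4), (D, s3), (E, s1) — or both non-accepting, so no string is accepted by exactly one of the machines: L(M) \ L(N) and L(N) \ L(M) are both empty.
Hence every string is accepted by M iff it is accepted by N, and the two languages coincide.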